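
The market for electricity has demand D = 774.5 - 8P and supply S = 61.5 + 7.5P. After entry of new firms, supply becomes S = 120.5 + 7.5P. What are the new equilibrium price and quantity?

P' = 1308/31, Q' = 27091/62

Original equilibrium: P* = 46, Q* = 406.5.
New equilibrium: 774.5 - 8P = 120.5 + 7.5P, so 654 = 15.5P and P' = 1308/31; Q' = 774.5 − 8(1308/31) = 27091/62.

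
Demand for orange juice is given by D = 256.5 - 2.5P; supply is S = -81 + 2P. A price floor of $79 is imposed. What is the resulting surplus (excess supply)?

Equilibrium price would be P* = 75, so the floor at 79 binds.
At P = 79: D = 59, S = 77.
Surplus = 77 − 59 = 18.

Surplus = 18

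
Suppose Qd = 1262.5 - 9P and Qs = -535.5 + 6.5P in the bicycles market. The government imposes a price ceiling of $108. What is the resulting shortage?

Equilibrium price would be P* = 116, so the ceiling at 108 binds.
At P = 108: Qd = 1262.5 − 9(108) = 290.5, Qs = -535.5 + 6.5(108) = 166.5.
Shortage = 290.5 − 166.5 = 124.

Shortage = 124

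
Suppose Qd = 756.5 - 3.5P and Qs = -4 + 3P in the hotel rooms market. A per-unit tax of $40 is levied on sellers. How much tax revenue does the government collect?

Pre-tax equilibrium: P* = 117, Q* = 347.
Tax on sellers shifts supply to Qs = -4 + 3(P − 40) = -124 + 3P.
756.5 - 3.5P = -124 + 3P gives buyer price Pb = 1761/13; sellers receive Ps = 1761/13 − 40 = 1241/13.
New quantity: Q = 756.5 − 3.5(1761/13) = 3671/13.
Revenue = 40 × 3671/13 = 146840/13.

Tax revenue = 146840/13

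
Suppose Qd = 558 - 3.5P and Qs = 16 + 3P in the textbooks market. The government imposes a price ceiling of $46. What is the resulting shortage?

Equilibrium price would be P* = 1084/13, so the ceiling at 46 binds.
At P = 46: Qd = 558 − 3.5(46) = 397, Qs = 16 + 3(46) = 154.
Shortage = 397 − 154 = 243.

Shortage = 243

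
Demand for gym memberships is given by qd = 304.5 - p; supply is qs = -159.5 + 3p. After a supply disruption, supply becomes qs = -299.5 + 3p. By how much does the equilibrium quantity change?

Original equilibrium: p* = 116, q* = 188.5.
New equilibrium: 304.5 - p = -299.5 + 3p, so 604 = 4p and p' = 151; q' = 304.5 − 1(151) = 153.5.
Change in quantity: 153.5 − 188.5 = -35.

Δq = -35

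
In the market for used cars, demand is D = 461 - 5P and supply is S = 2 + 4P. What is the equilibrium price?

P* = 51

Set D = S: 461 - 5P = 2 + 4P.
459 = 9P, so P* = 51.
Q* = 461 − 5(51) = 206.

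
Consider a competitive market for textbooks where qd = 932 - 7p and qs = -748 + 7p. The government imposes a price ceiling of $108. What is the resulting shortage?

Equilibrium price would be p* = 120, so the ceiling at 108 binds.
At p = 108: qd = 932 − 7(108) = 176, qs = -748 + 7(108) = 8.
Shortage = 176 − 8 = 168.

Shortage = 168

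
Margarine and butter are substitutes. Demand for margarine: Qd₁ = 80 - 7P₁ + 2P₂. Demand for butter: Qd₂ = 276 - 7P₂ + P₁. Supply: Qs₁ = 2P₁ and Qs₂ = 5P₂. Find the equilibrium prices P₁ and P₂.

Market 1: 80 - 7P₁ + 2P₂ = 2P₁ → 9P₁ - 2P₂ = 80.
Market 2: 12P₂ - P₁ = 276.
Eliminating P₂: 12×(1) + 2×(2) gives 106P₁ = 1512, so P₁ = 756/53.
Back-substitute into (2): P₂ = (276 + 1×756/53) / 12 = 1282/53.

P₁ = 756/53, P₂ = 1282/53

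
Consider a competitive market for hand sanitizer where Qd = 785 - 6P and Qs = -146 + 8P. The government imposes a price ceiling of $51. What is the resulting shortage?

Shortage = 217

Equilibrium price would be P* = 66.5, so the ceiling at 51 binds.
At P = 51: Qd = 785 − 6(51) = 479, Qs = -146 + 8(51) = 262.
Shortage = 479 − 262 = 217.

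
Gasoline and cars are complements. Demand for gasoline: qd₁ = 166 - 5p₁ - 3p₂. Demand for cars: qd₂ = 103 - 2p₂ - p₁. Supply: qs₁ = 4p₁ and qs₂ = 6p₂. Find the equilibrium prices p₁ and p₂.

p₁ = 1019/69, p₂ = 761/69

Market 1: 166 - 5p₁ - 3p₂ = 4p₁ → 9p₁ + 3p₂ = 166.
Market 2: 8p₂ + p₁ = 103.
Eliminating p₂: 8×(1) − 3×(2) gives 69p₁ = 1019, so p₁ = 1019/69.
Back-substitute into (2): p₂ = (103 − 1×1019/69) / 8 = 761/69.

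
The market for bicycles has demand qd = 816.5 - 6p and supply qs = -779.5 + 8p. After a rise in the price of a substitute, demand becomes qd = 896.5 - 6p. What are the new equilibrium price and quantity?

Original equilibrium: p* = 114, q* = 132.5.
New equilibrium: 896.5 - 6p = -779.5 + 8p, so 1676 = 14p and p' = 838/7; q' = 896.5 − 6(838/7) = 2495/14.

p' = 838/7, q' = 2495/14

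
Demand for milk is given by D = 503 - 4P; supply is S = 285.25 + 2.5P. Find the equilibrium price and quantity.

P* = 33.5, Q* = 369

Set D = S: 503 - 4P = 285.25 + 2.5P.
217.75 = 6.5P, so P* = 33.5.
Q* = 503 − 4(33.5) = 369.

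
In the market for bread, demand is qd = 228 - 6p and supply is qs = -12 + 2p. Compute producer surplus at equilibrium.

Producer surplus = 576

Equilibrium: 228 - 6p = -12 + 2p gives p* = 30, q* = 48.
Supply starts at p = 6 (where qs = 0).
PS = ½(30 − 6)(48) = 576.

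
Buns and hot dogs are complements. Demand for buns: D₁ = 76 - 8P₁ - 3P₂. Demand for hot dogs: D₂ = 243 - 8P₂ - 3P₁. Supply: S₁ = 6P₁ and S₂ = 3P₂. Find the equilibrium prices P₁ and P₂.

P₁ = 107/145, P₂ = 3174/145

Market 1: 76 - 8P₁ - 3P₂ = 6P₁ → 14P₁ + 3P₂ = 76.
Market 2: 11P₂ + 3P₁ = 243.
Eliminating P₂: 11×(1) − 3×(2) gives 145P₁ = 107, so P₁ = 107/145.
Back-substitute into (2): P₂ = (243 − 3×107/145) / 11 = 3174/145.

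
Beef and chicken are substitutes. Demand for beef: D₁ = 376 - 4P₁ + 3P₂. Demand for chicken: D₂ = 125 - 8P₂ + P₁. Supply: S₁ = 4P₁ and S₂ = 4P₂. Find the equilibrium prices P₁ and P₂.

P₁ = 1629/31, P₂ = 1376/93

Market 1: 376 - 4P₁ + 3P₂ = 4P₁ → 8P₁ - 3P₂ = 376.
Market 2: 12P₂ - P₁ = 125.
Eliminating P₂: 12×(1) + 3×(2) gives 93P₁ = 4887, so P₁ = 1629/31.
Back-substitute into (2): P₂ = (125 + 1×1629/31) / 12 = 1376/93.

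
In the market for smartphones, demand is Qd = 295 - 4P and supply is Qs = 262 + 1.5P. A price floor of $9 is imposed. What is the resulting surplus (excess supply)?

Equilibrium price would be P* = 6, so the floor at 9 binds.
At P = 9: Qd = 259, Qs = 275.5.
Surplus = 275.5 − 259 = 16.5.

Surplus = 16.5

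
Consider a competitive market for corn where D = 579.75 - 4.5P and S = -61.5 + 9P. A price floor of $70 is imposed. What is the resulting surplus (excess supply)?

Surplus = 303.75

Equilibrium price would be P* = 47.5, so the floor at 70 binds.
At P = 70: D = 264.75, S = 568.5.
Surplus = 568.5 − 264.75 = 303.75.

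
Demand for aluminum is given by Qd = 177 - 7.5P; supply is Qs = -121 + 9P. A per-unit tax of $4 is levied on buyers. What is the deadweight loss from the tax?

Pre-tax equilibrium: P* = 596/33, Q* = 457/11.
Tax on buyers shifts demand to Qd = 177 − 7.5(P + 4) = 147 - 7.5P.
147 - 7.5P = -121 + 9P gives seller price Ps = 536/33; buyers pay Pb = 536/33 + 4 = 668/33.
New quantity: Q = 177 − 7.5(668/33) = 277/11.
DWL = ½ × 4 × (457/11 − 277/11) = 360/11.

Deadweight loss = 360/11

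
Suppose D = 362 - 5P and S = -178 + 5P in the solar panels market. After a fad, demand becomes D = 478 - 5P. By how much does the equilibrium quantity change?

Original equilibrium: P* = 54, Q* = 92.
New equilibrium: 478 - 5P = -178 + 5P, so 656 = 10P and P' = 65.6; Q' = 478 − 5(65.6) = 150.
Change in quantity: 150 − 92 = 58.

ΔQ = 58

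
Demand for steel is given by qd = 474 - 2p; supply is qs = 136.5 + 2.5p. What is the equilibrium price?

Set qd = qs: 474 - 2p = 136.5 + 2.5p.
337.5 = 4.5p, so p* = 75.
q* = 474 − 2(75) = 324.

p* = 75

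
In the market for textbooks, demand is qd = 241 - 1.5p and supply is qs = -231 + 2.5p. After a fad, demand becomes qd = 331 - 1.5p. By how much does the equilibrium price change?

Original equilibrium: p* = 118, q* = 64.
New equilibrium: 331 - 1.5p = -231 + 2.5p, so 562 = 4p and p' = 140.5; q' = 331 − 1.5(140.5) = 120.25.
Change in price: 140.5 − 118 = 22.5.

Δp = 22.5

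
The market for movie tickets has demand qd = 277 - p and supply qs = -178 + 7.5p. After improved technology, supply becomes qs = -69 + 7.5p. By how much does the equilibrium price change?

Original equilibrium: p* = 910/17, q* = 3799/17.
New equilibrium: 277 - p = -69 + 7.5p, so 346 = 8.5p and p' = 692/17; q' = 277 − 1(692/17) = 4017/17.
Change in price: 692/17 − 910/17 = -218/17.

Δp = -218/17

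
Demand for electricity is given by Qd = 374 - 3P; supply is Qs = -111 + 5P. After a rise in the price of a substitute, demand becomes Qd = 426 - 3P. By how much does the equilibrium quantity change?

Original equilibrium: P* = 60.625, Q* = 192.125.
New equilibrium: 426 - 3P = -111 + 5P, so 537 = 8P and P' = 67.125; Q' = 426 − 3(67.125) = 224.625.
Change in quantity: 224.625 − 192.125 = 32.5.

ΔQ = 32.5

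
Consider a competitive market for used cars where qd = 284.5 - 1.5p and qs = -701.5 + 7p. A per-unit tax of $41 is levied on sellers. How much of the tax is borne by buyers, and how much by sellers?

Pre-tax equilibrium: p* = 116, q* = 110.5.
Tax on sellers shifts supply to qs = -701.5 + 7(p − 41) = -988.5 + 7p.
284.5 - 1.5p = -988.5 + 7p gives buyer price pb = 2546/17; sellers receive ps = 2546/17 − 41 = 1849/17.
New quantity: q = 284.5 − 1.5(2546/17) = 2035/34.
Buyer burden = 2546/17 − 116 = 574/17; seller burden = 116 − 1849/17 = 123/17.

Buyers bear 574/17, sellers bear 123/17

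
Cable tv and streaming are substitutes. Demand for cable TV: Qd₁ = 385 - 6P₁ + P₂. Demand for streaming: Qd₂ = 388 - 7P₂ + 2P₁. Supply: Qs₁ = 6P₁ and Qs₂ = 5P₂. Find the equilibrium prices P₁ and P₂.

Market 1: 385 - 6P₁ + P₂ = 6P₁ → 12P₁ - P₂ = 385.
Market 2: 12P₂ - 2P₁ = 388.
Eliminating P₂: 12×(1) + 1×(2) gives 142P₁ = 5008, so P₁ = 2504/71.
Back-substitute into (2): P₂ = (388 + 2×2504/71) / 12 = 2713/71.

P₁ = 2504/71, P₂ = 2713/71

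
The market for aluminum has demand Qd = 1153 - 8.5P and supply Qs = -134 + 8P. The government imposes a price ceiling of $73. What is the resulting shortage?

Shortage = 82.5

Equilibrium price would be P* = 78, so the ceiling at 73 binds.
At P = 73: Qd = 1153 − 8.5(73) = 532.5, Qs = -134 + 8(73) = 450.
Shortage = 532.5 − 450 = 82.5.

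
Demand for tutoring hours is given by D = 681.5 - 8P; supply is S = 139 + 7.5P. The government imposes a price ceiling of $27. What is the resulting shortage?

Shortage = 124

Equilibrium price would be P* = 35, so the ceiling at 27 binds.
At P = 27: D = 681.5 − 8(27) = 465.5, S = 139 + 7.5(27) = 341.5.
Shortage = 465.5 − 341.5 = 124.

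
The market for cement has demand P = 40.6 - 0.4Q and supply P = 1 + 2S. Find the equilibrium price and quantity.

P* = 34, Q* = 16.5

Set the two price expressions equal: 40.6 - 0.4Q = 1 + 2Q.
39.6 = 2.4Q, so Q* = 16.5.
P* = 40.6 − (0.4)(16.5) = 34.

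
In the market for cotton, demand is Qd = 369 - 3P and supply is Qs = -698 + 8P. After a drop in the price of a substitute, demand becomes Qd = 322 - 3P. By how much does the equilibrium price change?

Original equilibrium: P* = 97, Q* = 78.
New equilibrium: 322 - 3P = -698 + 8P, so 1020 = 11P and P' = 1020/11; Q' = 322 − 3(1020/11) = 482/11.
Change in price: 1020/11 − 97 = -47/11.

ΔP = -47/11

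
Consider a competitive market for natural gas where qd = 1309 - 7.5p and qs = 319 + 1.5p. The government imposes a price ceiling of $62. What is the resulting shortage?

Shortage = 432

Equilibrium price would be p* = 110, so the ceiling at 62 binds.
At p = 62: qd = 1309 − 7.5(62) = 844, qs = 319 + 1.5(62) = 412.
Shortage = 844 − 412 = 432.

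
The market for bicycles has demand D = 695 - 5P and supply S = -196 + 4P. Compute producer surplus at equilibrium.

Producer surplus = 5000

Equilibrium: 695 - 5P = -196 + 4P gives P* = 99, Q* = 200.
Supply starts at P = 49 (where S = 0).
PS = ½(99 − 49)(200) = 5000.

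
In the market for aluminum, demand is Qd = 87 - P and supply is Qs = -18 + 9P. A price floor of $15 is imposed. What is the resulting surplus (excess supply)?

Surplus = 45

Equilibrium price would be P* = 10.5, so the floor at 15 binds.
At P = 15: Qd = 72, Qs = 117.
Surplus = 117 − 72 = 45.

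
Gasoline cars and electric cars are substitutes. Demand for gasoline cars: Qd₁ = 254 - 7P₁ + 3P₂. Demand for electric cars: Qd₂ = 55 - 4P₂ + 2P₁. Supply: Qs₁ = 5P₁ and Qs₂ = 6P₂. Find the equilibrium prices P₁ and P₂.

P₁ = 2705/114, P₂ = 584/57

Market 1: 254 - 7P₁ + 3P₂ = 5P₁ → 12P₁ - 3P₂ = 254.
Market 2: 10P₂ - 2P₁ = 55.
Eliminating P₂: 10×(1) + 3×(2) gives 114P₁ = 2705, so P₁ = 2705/114.
Back-substitute into (2): P₂ = (55 + 2×2705/114) / 10 = 584/57.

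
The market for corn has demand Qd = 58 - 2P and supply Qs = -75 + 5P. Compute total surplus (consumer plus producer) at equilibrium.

Total surplus = 140

Equilibrium: 58 - 2P = -75 + 5P gives P* = 19, Q* = 20.
Demand choke price: P = 29; supply starts at P = 15.
CS = ½(29 − 19)(20) = 100; PS = ½(19 − 15)(20) = 40.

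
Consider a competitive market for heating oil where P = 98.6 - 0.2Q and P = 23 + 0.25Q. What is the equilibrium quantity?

Set the two price expressions equal: 98.6 - 0.2Q = 23 + 0.25Q.
75.6 = 0.45Q, so Q* = 168.
P* = 98.6 − (0.2)(168) = 65.

Q* = 168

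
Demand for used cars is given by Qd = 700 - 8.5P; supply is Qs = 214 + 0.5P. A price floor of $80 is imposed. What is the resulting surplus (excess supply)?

Surplus = 234

Equilibrium price would be P* = 54, so the floor at 80 binds.
At P = 80: Qd = 20, Qs = 254.
Surplus = 254 − 20 = 234.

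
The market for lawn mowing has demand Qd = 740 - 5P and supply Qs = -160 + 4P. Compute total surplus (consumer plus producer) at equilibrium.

Equilibrium: 740 - 5P = -160 + 4P gives P* = 100, Q* = 240.
Demand choke price: P = 148; supply starts at P = 40.
CS = ½(148 − 100)(240) = 5760; PS = ½(100 − 40)(240) = 7200.

Total surplus = 12960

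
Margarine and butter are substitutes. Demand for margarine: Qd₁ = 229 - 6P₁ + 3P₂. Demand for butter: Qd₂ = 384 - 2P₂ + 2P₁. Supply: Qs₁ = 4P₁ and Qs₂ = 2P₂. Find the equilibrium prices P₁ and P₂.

P₁ = 1034/17, P₂ = 2149/17

Market 1: 229 - 6P₁ + 3P₂ = 4P₁ → 10P₁ - 3P₂ = 229.
Market 2: 4P₂ - 2P₁ = 384.
Eliminating P₂: 4×(1) + 3×(2) gives 34P₁ = 2068, so P₁ = 1034/17.
Back-substitute into (2): P₂ = (384 + 2×1034/17) / 4 = 2149/17.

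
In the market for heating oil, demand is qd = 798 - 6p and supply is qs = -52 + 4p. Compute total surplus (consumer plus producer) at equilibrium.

Equilibrium: 798 - 6p = -52 + 4p gives p* = 85, q* = 288.
Demand choke price: p = 133; supply starts at p = 13.
CS = ½(133 − 85)(288) = 6912; PS = ½(85 − 13)(288) = 10368.

Total surplus = 17280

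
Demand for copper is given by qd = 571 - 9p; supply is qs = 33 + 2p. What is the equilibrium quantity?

Set qd = qs: 571 - 9p = 33 + 2p.
538 = 11p, so p* = 538/11.
q* = 571 − 9(538/11) = 1439/11.

q* = 1439/11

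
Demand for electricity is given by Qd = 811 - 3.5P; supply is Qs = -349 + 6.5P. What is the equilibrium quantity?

Q* = 405

Set Qd = Qs: 811 - 3.5P = -349 + 6.5P.
1160 = 10P, so P* = 116.
Q* = 811 − 3.5(116) = 405.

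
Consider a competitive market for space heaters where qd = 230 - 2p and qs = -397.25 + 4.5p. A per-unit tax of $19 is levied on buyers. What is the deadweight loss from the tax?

Pre-tax equilibrium: p* = 96.5, q* = 37.
Tax on buyers shifts demand to qd = 230 − 2(p + 19) = 192 - 2p.
192 - 2p = -397.25 + 4.5p gives seller price ps = 2357/26; buyers pay pb = 2357/26 + 19 = 2851/26.
New quantity: q = 230 − 2(2851/26) = 139/13.
DWL = ½ × 19 × (37 − 139/13) = 3249/13.

Deadweight loss = 3249/13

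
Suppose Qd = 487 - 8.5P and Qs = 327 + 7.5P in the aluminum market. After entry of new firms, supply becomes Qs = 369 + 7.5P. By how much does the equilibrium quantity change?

Original equilibrium: P* = 10, Q* = 402.
New equilibrium: 487 - 8.5P = 369 + 7.5P, so 118 = 16P and P' = 7.375; Q' = 487 − 8.5(7.375) = 424.3125.
Change in quantity: 424.3125 − 402 = 22.3125.

ΔQ = 22.3125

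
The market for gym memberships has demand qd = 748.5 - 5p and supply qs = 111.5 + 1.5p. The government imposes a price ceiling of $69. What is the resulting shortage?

Shortage = 188.5

Equilibrium price would be p* = 98, so the ceiling at 69 binds.
At p = 69: qd = 748.5 − 5(69) = 403.5, qs = 111.5 + 1.5(69) = 215.
Shortage = 403.5 − 215 = 188.5.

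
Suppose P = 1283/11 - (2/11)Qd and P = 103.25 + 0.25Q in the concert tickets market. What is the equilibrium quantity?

Set the two price expressions equal: 1283/11 - (2/11)Q = 103.25 + 0.25Q.
589/44 = (19/44)Q, so Q* = 31.
P* = 1283/11 − (2/11)(31) = 111.

Q* = 31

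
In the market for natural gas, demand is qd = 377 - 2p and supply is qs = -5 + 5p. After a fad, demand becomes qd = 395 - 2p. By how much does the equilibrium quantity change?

Original equilibrium: p* = 382/7, q* = 1875/7.
New equilibrium: 395 - 2p = -5 + 5p, so 400 = 7p and p' = 400/7; q' = 395 − 2(400/7) = 1965/7.
Change in quantity: 1965/7 − 1875/7 = 90/7.

Δq = 90/7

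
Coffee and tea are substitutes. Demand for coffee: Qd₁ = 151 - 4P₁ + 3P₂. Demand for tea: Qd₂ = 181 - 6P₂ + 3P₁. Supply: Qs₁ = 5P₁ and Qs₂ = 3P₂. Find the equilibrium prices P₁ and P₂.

Market 1: 151 - 4P₁ + 3P₂ = 5P₁ → 9P₁ - 3P₂ = 151.
Market 2: 9P₂ - 3P₁ = 181.
Eliminating P₂: 9×(1) + 3×(2) gives 72P₁ = 1902, so P₁ = 317/12.
Back-substitute into (2): P₂ = (181 + 3×317/12) / 9 = 347/12.

P₁ = 317/12, P₂ = 347/12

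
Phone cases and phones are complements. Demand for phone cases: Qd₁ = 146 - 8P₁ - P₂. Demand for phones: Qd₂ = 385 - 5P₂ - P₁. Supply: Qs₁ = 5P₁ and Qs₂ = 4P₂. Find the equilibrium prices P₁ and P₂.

Market 1: 146 - 8P₁ - P₂ = 5P₁ → 13P₁ + P₂ = 146.
Market 2: 9P₂ + P₁ = 385.
Eliminating P₂: 9×(1) − 1×(2) gives 116P₁ = 929, so P₁ = 929/116.
Back-substitute into (2): P₂ = (385 − 1×929/116) / 9 = 4859/116.

P₁ = 929/116, P₂ = 4859/116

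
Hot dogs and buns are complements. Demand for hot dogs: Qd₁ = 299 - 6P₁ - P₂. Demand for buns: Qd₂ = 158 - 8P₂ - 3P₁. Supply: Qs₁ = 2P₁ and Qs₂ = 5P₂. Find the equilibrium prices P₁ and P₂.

Market 1: 299 - 6P₁ - P₂ = 2P₁ → 8P₁ + P₂ = 299.
Market 2: 13P₂ + 3P₁ = 158.
Eliminating P₂: 13×(1) − 1×(2) gives 101P₁ = 3729, so P₁ = 3729/101.
Back-substitute into (2): P₂ = (158 − 3×3729/101) / 13 = 367/101.

P₁ = 3729/101, P₂ = 367/101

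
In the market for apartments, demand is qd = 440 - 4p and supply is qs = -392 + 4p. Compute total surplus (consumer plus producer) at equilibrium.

Equilibrium: 440 - 4p = -392 + 4p gives p* = 104, q* = 24.
Demand choke price: p = 110; supply starts at p = 98.
CS = ½(110 − 104)(24) = 72; PS = ½(104 − 98)(24) = 72.

Total surplus = 144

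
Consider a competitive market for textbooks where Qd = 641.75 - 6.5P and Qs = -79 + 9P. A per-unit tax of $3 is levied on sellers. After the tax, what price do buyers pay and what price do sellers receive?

Buyers pay 2991/62, sellers receive 2805/62

Pre-tax equilibrium: P* = 46.5, Q* = 339.5.
Tax on sellers shifts supply to Qs = -79 + 9(P − 3) = -106 + 9P.
641.75 - 6.5P = -106 + 9P gives buyer price Pb = 2991/62; sellers receive Ps = 2991/62 − 3 = 2805/62.
New quantity: Q = 641.75 − 6.5(2991/62) = 20347/62.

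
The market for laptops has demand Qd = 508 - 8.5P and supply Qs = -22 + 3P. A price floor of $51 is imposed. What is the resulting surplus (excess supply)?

Equilibrium price would be P* = 1060/23, so the floor at 51 binds.
At P = 51: Qd = 74.5, Qs = 131.
Surplus = 131 − 74.5 = 56.5.

Surplus = 56.5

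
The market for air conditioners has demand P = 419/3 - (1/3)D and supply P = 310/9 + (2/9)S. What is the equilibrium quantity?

Q* = 189.4

Set the two price expressions equal: 419/3 - (1/3)Q = 310/9 + (2/9)Q.
947/9 = (5/9)Q, so Q* = 189.4.
P* = 419/3 − (1/3)(189.4) = 1148/15.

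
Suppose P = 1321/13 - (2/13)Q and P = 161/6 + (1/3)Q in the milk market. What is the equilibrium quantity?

Set the two price expressions equal: 1321/13 - (2/13)Q = 161/6 + (1/3)Q.
5833/78 = (19/39)Q, so Q* = 153.5.
P* = 1321/13 − (2/13)(153.5) = 78.

Q* = 153.5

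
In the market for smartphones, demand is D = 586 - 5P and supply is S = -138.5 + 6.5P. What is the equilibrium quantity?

Q* = 271

Set D = S: 586 - 5P = -138.5 + 6.5P.
724.5 = 11.5P, so P* = 63.
Q* = 586 − 5(63) = 271.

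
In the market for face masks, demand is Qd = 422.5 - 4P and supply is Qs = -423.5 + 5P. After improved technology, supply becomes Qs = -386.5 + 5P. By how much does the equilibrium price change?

Original equilibrium: P* = 94, Q* = 46.5.
New equilibrium: 422.5 - 4P = -386.5 + 5P, so 809 = 9P and P' = 809/9; Q' = 422.5 − 4(809/9) = 1133/18.
Change in price: 809/9 − 94 = -37/9.

ΔP = -37/9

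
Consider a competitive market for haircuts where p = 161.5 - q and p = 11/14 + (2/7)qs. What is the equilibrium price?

Set the two price expressions equal: 161.5 - q = 11/14 + (2/7)q.
1125/7 = (9/7)q, so q* = 125.
p* = 161.5 − (1)(125) = 36.5.

p* = 36.5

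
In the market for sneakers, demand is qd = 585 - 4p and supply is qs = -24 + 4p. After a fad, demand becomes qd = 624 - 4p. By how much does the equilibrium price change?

Original equilibrium: p* = 76.125, q* = 280.5.
New equilibrium: 624 - 4p = -24 + 4p, so 648 = 8p and p' = 81; q' = 624 − 4(81) = 300.
Change in price: 81 − 76.125 = 4.875.

Δp = 4.875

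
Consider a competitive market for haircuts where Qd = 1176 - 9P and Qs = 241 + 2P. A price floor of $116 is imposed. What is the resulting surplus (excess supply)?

Surplus = 341

Equilibrium price would be P* = 85, so the floor at 116 binds.
At P = 116: Qd = 132, Qs = 473.
Surplus = 473 − 132 = 341.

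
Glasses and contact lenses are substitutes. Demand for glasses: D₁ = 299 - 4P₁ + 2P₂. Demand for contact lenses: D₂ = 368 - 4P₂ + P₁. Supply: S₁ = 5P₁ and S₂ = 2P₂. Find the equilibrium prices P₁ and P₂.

P₁ = 1265/26, P₂ = 3611/52

Market 1: 299 - 4P₁ + 2P₂ = 5P₁ → 9P₁ - 2P₂ = 299.
Market 2: 6P₂ - P₁ = 368.
Eliminating P₂: 6×(1) + 2×(2) gives 52P₁ = 2530, so P₁ = 1265/26.
Back-substitute into (2): P₂ = (368 + 1×1265/26) / 6 = 3611/52.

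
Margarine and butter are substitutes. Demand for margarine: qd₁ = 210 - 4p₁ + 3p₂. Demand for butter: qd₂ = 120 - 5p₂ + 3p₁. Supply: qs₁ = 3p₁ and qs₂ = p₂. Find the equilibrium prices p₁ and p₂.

p₁ = 540/11, p₂ = 490/11

Market 1: 210 - 4p₁ + 3p₂ = 3p₁ → 7p₁ - 3p₂ = 210.
Market 2: 6p₂ - 3p₁ = 120.
Eliminating p₂: 6×(1) + 3×(2) gives 33p₁ = 1620, so p₁ = 540/11.
Back-substitute into (2): p₂ = (120 + 3×540/11) / 6 = 490/11.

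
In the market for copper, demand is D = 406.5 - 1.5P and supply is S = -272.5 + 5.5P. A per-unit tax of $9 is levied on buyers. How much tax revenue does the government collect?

Tax revenue = 63099/28

Pre-tax equilibrium: P* = 97, Q* = 261.
Tax on buyers shifts demand to D = 406.5 − 1.5(P + 9) = 393 - 1.5P.
393 - 1.5P = -272.5 + 5.5P gives seller price Ps = 1331/14; buyers pay Pb = 1331/14 + 9 = 1457/14.
New quantity: Q = 406.5 − 1.5(1457/14) = 7011/28.
Revenue = 9 × 7011/28 = 63099/28.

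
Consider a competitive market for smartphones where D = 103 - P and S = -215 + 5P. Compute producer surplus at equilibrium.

Producer surplus = 250

Equilibrium: 103 - P = -215 + 5P gives P* = 53, Q* = 50.
Supply starts at P = 43 (where S = 0).
PS = ½(53 − 43)(50) = 250.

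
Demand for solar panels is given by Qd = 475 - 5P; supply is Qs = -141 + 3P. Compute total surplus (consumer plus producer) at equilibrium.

Total surplus = 2160

Equilibrium: 475 - 5P = -141 + 3P gives P* = 77, Q* = 90.
Demand choke price: P = 95; supply starts at P = 47.
CS = ½(95 − 77)(90) = 810; PS = ½(77 − 47)(90) = 1350.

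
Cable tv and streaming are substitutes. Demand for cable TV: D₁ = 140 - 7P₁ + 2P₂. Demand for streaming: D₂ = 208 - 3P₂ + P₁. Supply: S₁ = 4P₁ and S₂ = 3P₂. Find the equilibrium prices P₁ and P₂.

P₁ = 19.625, P₂ = 37.9375

Market 1: 140 - 7P₁ + 2P₂ = 4P₁ → 11P₁ - 2P₂ = 140.
Market 2: 6P₂ - P₁ = 208.
Eliminating P₂: 6×(1) + 2×(2) gives 64P₁ = 1256, so P₁ = 19.625.
Back-substitute into (2): P₂ = (208 + 1×19.625) / 6 = 37.9375.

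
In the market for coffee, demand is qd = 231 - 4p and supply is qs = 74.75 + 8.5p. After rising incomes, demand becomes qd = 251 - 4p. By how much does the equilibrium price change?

Δp = 1.6

Original equilibrium: p* = 12.5, q* = 181.
New equilibrium: 251 - 4p = 74.75 + 8.5p, so 176.25 = 12.5p and p' = 14.1; q' = 251 − 4(14.1) = 194.6.
Change in price: 14.1 − 12.5 = 1.6.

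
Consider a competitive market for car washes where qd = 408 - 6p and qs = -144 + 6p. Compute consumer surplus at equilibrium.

Equilibrium: 408 - 6p = -144 + 6p gives p* = 46, q* = 132.
Demand choke price (qd = 0): p = 68.
CS = ½(68 − 46)(132) = 1452.

Consumer surplus = 1452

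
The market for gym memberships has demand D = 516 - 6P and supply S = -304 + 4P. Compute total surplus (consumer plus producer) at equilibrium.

Equilibrium: 516 - 6P = -304 + 4P gives P* = 82, Q* = 24.
Demand choke price: P = 86; supply starts at P = 76.
CS = ½(86 − 82)(24) = 48; PS = ½(82 − 76)(24) = 72.

Total surplus = 120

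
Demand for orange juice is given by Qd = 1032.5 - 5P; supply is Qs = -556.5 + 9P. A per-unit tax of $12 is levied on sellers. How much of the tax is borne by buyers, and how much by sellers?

Pre-tax equilibrium: P* = 113.5, Q* = 465.
Tax on sellers shifts supply to Qs = -556.5 + 9(P − 12) = -664.5 + 9P.
1032.5 - 5P = -664.5 + 9P gives buyer price Pb = 1697/14; sellers receive Ps = 1697/14 − 12 = 1529/14.
New quantity: Q = 1032.5 − 5(1697/14) = 2985/7.
Buyer burden = 1697/14 − 113.5 = 54/7; seller burden = 113.5 − 1529/14 = 30/7.

Buyers bear 54/7, sellers bear 30/7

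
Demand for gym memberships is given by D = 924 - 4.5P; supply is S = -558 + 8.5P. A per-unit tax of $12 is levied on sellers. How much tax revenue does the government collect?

Pre-tax equilibrium: P* = 114, Q* = 411.
Tax on sellers shifts supply to S = -558 + 8.5(P − 12) = -660 + 8.5P.
924 - 4.5P = -660 + 8.5P gives buyer price Pb = 1584/13; sellers receive Ps = 1584/13 − 12 = 1428/13.
New quantity: Q = 924 − 4.5(1584/13) = 4884/13.
Revenue = 12 × 4884/13 = 58608/13.

Tax revenue = 58608/13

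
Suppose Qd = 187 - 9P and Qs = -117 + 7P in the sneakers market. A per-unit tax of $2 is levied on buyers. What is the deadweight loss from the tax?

Deadweight loss = 7.875

Pre-tax equilibrium: P* = 19, Q* = 16.
Tax on buyers shifts demand to Qd = 187 − 9(P + 2) = 169 - 9P.
169 - 9P = -117 + 7P gives seller price Ps = 17.875; buyers pay Pb = 17.875 + 2 = 19.875.
New quantity: Q = 187 − 9(19.875) = 8.125.
DWL = ½ × 2 × (16 − 8.125) = 7.875.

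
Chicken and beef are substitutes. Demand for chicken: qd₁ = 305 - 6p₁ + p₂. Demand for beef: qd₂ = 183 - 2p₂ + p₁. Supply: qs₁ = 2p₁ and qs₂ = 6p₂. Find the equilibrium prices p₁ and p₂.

p₁ = 2623/63, p₂ = 1769/63

Market 1: 305 - 6p₁ + p₂ = 2p₁ → 8p₁ - p₂ = 305.
Market 2: 8p₂ - p₁ = 183.
Eliminating p₂: 8×(1) + 1×(2) gives 63p₁ = 2623, so p₁ = 2623/63.
Back-substitute into (2): p₂ = (183 + 1×2623/63) / 8 = 1769/63.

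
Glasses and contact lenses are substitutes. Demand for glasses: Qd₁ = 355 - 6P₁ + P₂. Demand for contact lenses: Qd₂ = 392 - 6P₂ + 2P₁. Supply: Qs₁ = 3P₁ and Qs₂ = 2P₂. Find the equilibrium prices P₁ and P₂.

Market 1: 355 - 6P₁ + P₂ = 3P₁ → 9P₁ - P₂ = 355.
Market 2: 8P₂ - 2P₁ = 392.
Eliminating P₂: 8×(1) + 1×(2) gives 70P₁ = 3232, so P₁ = 1616/35.
Back-substitute into (2): P₂ = (392 + 2×1616/35) / 8 = 2119/35.

P₁ = 1616/35, P₂ = 2119/35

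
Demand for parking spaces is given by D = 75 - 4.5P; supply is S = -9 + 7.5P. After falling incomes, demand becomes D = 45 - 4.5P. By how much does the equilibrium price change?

ΔP = -2.5

Original equilibrium: P* = 7, Q* = 43.5.
New equilibrium: 45 - 4.5P = -9 + 7.5P, so 54 = 12P and P' = 4.5; Q' = 45 − 4.5(4.5) = 24.75.
Change in price: 4.5 − 7 = -2.5.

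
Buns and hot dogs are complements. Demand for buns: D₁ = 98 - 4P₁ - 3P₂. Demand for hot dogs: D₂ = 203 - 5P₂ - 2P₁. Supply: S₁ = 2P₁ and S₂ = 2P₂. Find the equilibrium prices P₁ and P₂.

Market 1: 98 - 4P₁ - 3P₂ = 2P₁ → 6P₁ + 3P₂ = 98.
Market 2: 7P₂ + 2P₁ = 203.
Eliminating P₂: 7×(1) − 3×(2) gives 36P₁ = 77, so P₁ = 77/36.
Back-substitute into (2): P₂ = (203 − 2×77/36) / 7 = 511/18.

P₁ = 77/36, P₂ = 511/18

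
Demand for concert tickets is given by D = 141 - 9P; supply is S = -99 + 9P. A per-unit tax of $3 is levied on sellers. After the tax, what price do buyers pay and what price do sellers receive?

Pre-tax equilibrium: P* = 40/3, Q* = 21.
Tax on sellers shifts supply to S = -99 + 9(P − 3) = -126 + 9P.
141 - 9P = -126 + 9P gives buyer price Pb = 89/6; sellers receive Ps = 89/6 − 3 = 71/6.
New quantity: Q = 141 − 9(89/6) = 7.5.

Buyers pay 89/6, sellers receive 71/6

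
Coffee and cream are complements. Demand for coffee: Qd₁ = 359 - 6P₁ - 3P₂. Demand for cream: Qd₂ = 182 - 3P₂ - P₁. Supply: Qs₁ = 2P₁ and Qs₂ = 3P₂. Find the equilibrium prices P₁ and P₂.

Market 1: 359 - 6P₁ - 3P₂ = 2P₁ → 8P₁ + 3P₂ = 359.
Market 2: 6P₂ + P₁ = 182.
Eliminating P₂: 6×(1) − 3×(2) gives 45P₁ = 1608, so P₁ = 536/15.
Back-substitute into (2): P₂ = (182 − 1×536/15) / 6 = 1097/45.

P₁ = 536/15, P₂ = 1097/45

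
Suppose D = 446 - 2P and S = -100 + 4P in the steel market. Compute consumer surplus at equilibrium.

Equilibrium: 446 - 2P = -100 + 4P gives P* = 91, Q* = 264.
Demand choke price (D = 0): P = 223.
CS = ½(223 − 91)(264) = 17424.

Consumer surplus = 17424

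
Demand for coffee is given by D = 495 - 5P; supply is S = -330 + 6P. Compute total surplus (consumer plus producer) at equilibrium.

Equilibrium: 495 - 5P = -330 + 6P gives P* = 75, Q* = 120.
Demand choke price: P = 99; supply starts at P = 55.
CS = ½(99 − 75)(120) = 1440; PS = ½(75 − 55)(120) = 1200.

Total surplus = 2640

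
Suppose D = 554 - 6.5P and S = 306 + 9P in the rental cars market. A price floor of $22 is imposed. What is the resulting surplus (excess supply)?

Equilibrium price would be P* = 16, so the floor at 22 binds.
At P = 22: D = 411, S = 504.
Surplus = 504 − 411 = 93.

Surplus = 93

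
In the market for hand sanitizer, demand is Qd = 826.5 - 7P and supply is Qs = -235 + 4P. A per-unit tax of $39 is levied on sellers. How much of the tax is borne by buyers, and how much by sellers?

Pre-tax equilibrium: P* = 96.5, Q* = 151.
Tax on sellers shifts supply to Qs = -235 + 4(P − 39) = -391 + 4P.
826.5 - 7P = -391 + 4P gives buyer price Pb = 2435/22; sellers receive Ps = 2435/22 − 39 = 1577/22.
New quantity: Q = 826.5 − 7(2435/22) = 569/11.
Buyer burden = 2435/22 − 96.5 = 156/11; seller burden = 96.5 − 1577/22 = 273/11.

Buyers bear 156/11, sellers bear 273/11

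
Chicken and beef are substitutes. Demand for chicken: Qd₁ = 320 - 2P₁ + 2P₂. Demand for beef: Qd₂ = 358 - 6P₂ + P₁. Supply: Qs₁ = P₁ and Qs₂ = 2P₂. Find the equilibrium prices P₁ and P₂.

P₁ = 1638/11, P₂ = 697/11

Market 1: 320 - 2P₁ + 2P₂ = P₁ → 3P₁ - 2P₂ = 320.
Market 2: 8P₂ - P₁ = 358.
Eliminating P₂: 8×(1) + 2×(2) gives 22P₁ = 3276, so P₁ = 1638/11.
Back-substitute into (2): P₂ = (358 + 1×1638/11) / 8 = 697/11.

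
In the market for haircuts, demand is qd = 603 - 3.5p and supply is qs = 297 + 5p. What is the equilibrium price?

Set qd = qs: 603 - 3.5p = 297 + 5p.
306 = 8.5p, so p* = 36.
q* = 603 − 3.5(36) = 477.

p* = 36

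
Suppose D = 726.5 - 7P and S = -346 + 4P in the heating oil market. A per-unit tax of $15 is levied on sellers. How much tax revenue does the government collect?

Tax revenue = 960/11

Pre-tax equilibrium: P* = 97.5, Q* = 44.
Tax on sellers shifts supply to S = -346 + 4(P − 15) = -406 + 4P.
726.5 - 7P = -406 + 4P gives buyer price Pb = 2265/22; sellers receive Ps = 2265/22 − 15 = 1935/22.
New quantity: Q = 726.5 − 7(2265/22) = 64/11.
Revenue = 15 × 64/11 = 960/11.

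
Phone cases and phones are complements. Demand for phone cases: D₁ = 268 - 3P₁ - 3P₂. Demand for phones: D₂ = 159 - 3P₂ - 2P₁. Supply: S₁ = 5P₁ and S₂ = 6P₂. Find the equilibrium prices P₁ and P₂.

Market 1: 268 - 3P₁ - 3P₂ = 5P₁ → 8P₁ + 3P₂ = 268.
Market 2: 9P₂ + 2P₁ = 159.
Eliminating P₂: 9×(1) − 3×(2) gives 66P₁ = 1935, so P₁ = 645/22.
Back-substitute into (2): P₂ = (159 − 2×645/22) / 9 = 368/33.

P₁ = 645/22, P₂ = 368/33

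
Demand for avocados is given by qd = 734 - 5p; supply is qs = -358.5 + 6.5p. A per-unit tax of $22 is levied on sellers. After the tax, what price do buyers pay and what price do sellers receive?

Pre-tax equilibrium: p* = 95, q* = 259.
Tax on sellers shifts supply to qs = -358.5 + 6.5(p − 22) = -501.5 + 6.5p.
734 - 5p = -501.5 + 6.5p gives buyer price pb = 2471/23; sellers receive ps = 2471/23 − 22 = 1965/23.
New quantity: q = 734 − 5(2471/23) = 4527/23.

Buyers pay 2471/23, sellers receive 1965/23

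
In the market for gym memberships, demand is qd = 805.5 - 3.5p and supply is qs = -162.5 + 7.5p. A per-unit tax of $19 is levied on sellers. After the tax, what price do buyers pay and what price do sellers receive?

Buyers pay 2221/22, sellers receive 1803/22

Pre-tax equilibrium: p* = 88, q* = 497.5.
Tax on sellers shifts supply to qs = -162.5 + 7.5(p − 19) = -305 + 7.5p.
805.5 - 3.5p = -305 + 7.5p gives buyer price pb = 2221/22; sellers receive ps = 2221/22 − 19 = 1803/22.
New quantity: q = 805.5 − 3.5(2221/22) = 19895/44.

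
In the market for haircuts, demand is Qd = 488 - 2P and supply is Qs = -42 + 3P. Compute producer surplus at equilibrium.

Equilibrium: 488 - 2P = -42 + 3P gives P* = 106, Q* = 276.
Supply starts at P = 14 (where Qs = 0).
PS = ½(106 − 14)(276) = 12696.

Producer surplus = 12696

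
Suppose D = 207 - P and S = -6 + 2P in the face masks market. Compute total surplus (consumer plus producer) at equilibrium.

Total surplus = 13872

Equilibrium: 207 - P = -6 + 2P gives P* = 71, Q* = 136.
Demand choke price: P = 207; supply starts at P = 3.
CS = ½(207 − 71)(136) = 9248; PS = ½(71 − 3)(136) = 4624.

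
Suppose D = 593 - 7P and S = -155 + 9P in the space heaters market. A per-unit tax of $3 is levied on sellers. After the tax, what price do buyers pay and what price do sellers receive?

Pre-tax equilibrium: P* = 46.75, Q* = 265.75.
Tax on sellers shifts supply to S = -155 + 9(P − 3) = -182 + 9P.
593 - 7P = -182 + 9P gives buyer price Pb = 48.4375; sellers receive Ps = 48.4375 − 3 = 45.4375.
New quantity: Q = 593 − 7(48.4375) = 253.9375.

Buyers pay $48.4375, sellers receive $45.4375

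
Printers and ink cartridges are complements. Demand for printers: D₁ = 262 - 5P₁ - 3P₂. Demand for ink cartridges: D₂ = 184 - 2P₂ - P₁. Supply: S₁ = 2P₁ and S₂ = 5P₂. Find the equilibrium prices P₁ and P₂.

Market 1: 262 - 5P₁ - 3P₂ = 2P₁ → 7P₁ + 3P₂ = 262.
Market 2: 7P₂ + P₁ = 184.
Eliminating P₂: 7×(1) − 3×(2) gives 46P₁ = 1282, so P₁ = 641/23.
Back-substitute into (2): P₂ = (184 − 1×641/23) / 7 = 513/23.

P₁ = 641/23, P₂ = 513/23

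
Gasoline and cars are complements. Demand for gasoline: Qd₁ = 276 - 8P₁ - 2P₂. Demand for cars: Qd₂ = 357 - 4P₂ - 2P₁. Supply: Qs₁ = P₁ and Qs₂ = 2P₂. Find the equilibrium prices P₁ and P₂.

Market 1: 276 - 8P₁ - 2P₂ = P₁ → 9P₁ + 2P₂ = 276.
Market 2: 6P₂ + 2P₁ = 357.
Eliminating P₂: 6×(1) − 2×(2) gives 50P₁ = 942, so P₁ = 18.84.
Back-substitute into (2): P₂ = (357 − 2×18.84) / 6 = 53.22.

P₁ = 18.84, P₂ = 53.22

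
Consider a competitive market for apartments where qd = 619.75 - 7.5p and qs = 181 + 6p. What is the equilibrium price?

Set qd = qs: 619.75 - 7.5p = 181 + 6p.
438.75 = 13.5p, so p* = 32.5.
q* = 619.75 − 7.5(32.5) = 376.

p* = 32.5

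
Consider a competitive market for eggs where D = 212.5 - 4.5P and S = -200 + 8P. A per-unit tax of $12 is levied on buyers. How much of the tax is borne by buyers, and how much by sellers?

Buyers bear $7.68, sellers bear $4.32

Pre-tax equilibrium: P* = 33, Q* = 64.
Tax on buyers shifts demand to D = 212.5 − 4.5(P + 12) = 158.5 - 4.5P.
158.5 - 4.5P = -200 + 8P gives seller price Ps = 28.68; buyers pay Pb = 28.68 + 12 = 40.68.
New quantity: Q = 212.5 − 4.5(40.68) = 29.44.
Buyer burden = 40.68 − 33 = 7.68; seller burden = 33 − 28.68 = 4.32.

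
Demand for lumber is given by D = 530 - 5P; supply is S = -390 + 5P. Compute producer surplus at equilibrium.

Producer surplus = 490

Equilibrium: 530 - 5P = -390 + 5P gives P* = 92, Q* = 70.
Supply starts at P = 78 (where S = 0).
PS = ½(92 − 78)(70) = 490.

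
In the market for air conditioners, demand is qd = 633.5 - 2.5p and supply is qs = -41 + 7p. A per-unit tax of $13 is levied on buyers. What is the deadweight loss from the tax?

Pre-tax equilibrium: p* = 71, q* = 456.
Tax on buyers shifts demand to qd = 633.5 − 2.5(p + 13) = 601 - 2.5p.
601 - 2.5p = -41 + 7p gives seller price ps = 1284/19; buyers pay pb = 1284/19 + 13 = 1531/19.
New quantity: q = 633.5 − 2.5(1531/19) = 8209/19.
DWL = ½ × 13 × (456 − 8209/19) = 5915/38.

Deadweight loss = 5915/38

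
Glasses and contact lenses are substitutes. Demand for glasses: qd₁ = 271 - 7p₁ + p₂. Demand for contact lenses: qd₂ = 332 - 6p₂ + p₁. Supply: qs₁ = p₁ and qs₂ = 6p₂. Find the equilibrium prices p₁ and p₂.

p₁ = 3584/95, p₂ = 2927/95

Market 1: 271 - 7p₁ + p₂ = p₁ → 8p₁ - p₂ = 271.
Market 2: 12p₂ - p₁ = 332.
Eliminating p₂: 12×(1) + 1×(2) gives 95p₁ = 3584, so p₁ = 3584/95.
Back-substitute into (2): p₂ = (332 + 1×3584/95) / 12 = 2927/95.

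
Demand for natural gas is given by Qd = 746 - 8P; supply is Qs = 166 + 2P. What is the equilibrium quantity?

Set Qd = Qs: 746 - 8P = 166 + 2P.
580 = 10P, so P* = 58.
Q* = 746 − 8(58) = 282.

Q* = 282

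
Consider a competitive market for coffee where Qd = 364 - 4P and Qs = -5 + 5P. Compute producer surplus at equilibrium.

Equilibrium: 364 - 4P = -5 + 5P gives P* = 41, Q* = 200.
Supply starts at P = 1 (where Qs = 0).
PS = ½(41 − 1)(200) = 4000.

Producer surplus = 4000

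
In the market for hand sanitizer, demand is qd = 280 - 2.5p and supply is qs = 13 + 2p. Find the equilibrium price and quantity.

p* = 178/3, q* = 395/3

Set qd = qs: 280 - 2.5p = 13 + 2p.
267 = 4.5p, so p* = 178/3.
q* = 280 − 2.5(178/3) = 395/3.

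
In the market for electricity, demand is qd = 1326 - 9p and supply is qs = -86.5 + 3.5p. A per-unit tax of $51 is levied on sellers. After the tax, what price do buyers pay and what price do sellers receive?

Pre-tax equilibrium: p* = 113, q* = 309.
Tax on sellers shifts supply to qs = -86.5 + 3.5(p − 51) = -265 + 3.5p.
1326 - 9p = -265 + 3.5p gives buyer price pb = 127.28; sellers receive ps = 127.28 − 51 = 76.28.
New quantity: q = 1326 − 9(127.28) = 180.48.

Buyers pay $127.28, sellers receive $76.28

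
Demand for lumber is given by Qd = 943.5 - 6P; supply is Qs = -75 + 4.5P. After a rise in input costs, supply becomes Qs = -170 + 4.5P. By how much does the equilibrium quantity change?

Original equilibrium: P* = 97, Q* = 361.5.
New equilibrium: 943.5 - 6P = -170 + 4.5P, so 1113.5 = 10.5P and P' = 2227/21; Q' = 943.5 − 6(2227/21) = 4301/14.
Change in quantity: 4301/14 − 361.5 = -380/7.

ΔQ = -380/7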